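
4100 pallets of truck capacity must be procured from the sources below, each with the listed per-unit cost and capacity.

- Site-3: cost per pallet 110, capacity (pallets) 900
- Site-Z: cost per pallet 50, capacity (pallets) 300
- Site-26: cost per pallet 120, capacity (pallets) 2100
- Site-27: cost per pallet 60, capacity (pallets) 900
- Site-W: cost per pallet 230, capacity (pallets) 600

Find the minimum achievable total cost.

408000

Cheapest first:
Site-Z at 50: take all 300 pallets — 3800 still needed.
Site-27 (60): use full 900 — 2900 pallets to go.
Site-3 at 110: take all 900 pallets — 2000 still needed.
Site-26 at 120: take 2000 of its 2100 — requirement met.
Site-W: unused.
Cost = 300×50 + 900×60 + 900×110 + 2000×120 = 408000.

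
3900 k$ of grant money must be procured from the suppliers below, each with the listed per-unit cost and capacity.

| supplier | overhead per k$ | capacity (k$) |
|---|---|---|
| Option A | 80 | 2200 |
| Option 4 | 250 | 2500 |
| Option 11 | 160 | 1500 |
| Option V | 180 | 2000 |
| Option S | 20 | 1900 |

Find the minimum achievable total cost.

198000

Use suppliers in increasing cost order.
Take 1900 from Option S at 20 → need 2000 more.
Option A at 80: take 2000 of its 2200 → requirement met.
Option 11, Option V, Option 4: unused.
Cost = 1900×20 + 2000×80 = 198000.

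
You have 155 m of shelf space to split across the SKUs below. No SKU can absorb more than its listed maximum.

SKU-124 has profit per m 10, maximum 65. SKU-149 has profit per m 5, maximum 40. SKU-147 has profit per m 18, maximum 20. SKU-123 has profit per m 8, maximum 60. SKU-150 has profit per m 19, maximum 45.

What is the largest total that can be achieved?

Rank by profit per m: SKU-150 19 > SKU-147 18 > SKU-124 10 > SKU-123 8 > SKU-149 5.
SKU-150: +45 to 45 (cap) — 110 left.
SKU-147: +20 to 20 (cap) — 90 left.
SKU-124: +65 to 65 (cap) — 25 left.
SKU-123 has room for 60 but only 25 remain, so it gets 25.
Total = 10×65 + 18×20 + 8×25 + 19×45 = 2065.

2065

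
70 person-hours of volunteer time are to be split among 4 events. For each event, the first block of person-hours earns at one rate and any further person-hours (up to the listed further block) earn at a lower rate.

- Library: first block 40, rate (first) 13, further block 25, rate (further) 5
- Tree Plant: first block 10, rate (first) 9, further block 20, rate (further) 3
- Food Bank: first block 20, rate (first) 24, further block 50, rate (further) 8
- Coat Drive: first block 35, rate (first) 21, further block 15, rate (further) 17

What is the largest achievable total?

1470

Order all 8 blocks by rate: Food Bank/tier1 24 > Coat Drive/tier1 21 > Coat Drive/tier2 17 > Library/tier1 13 > Tree Plant/tier1 9 > Food Bank/tier2 8 > Library/tier2 5 > Tree Plant/tier2 3.
Food Bank/tier1 (24): +20 — 50 left.
Coat Drive/tier1 (21): +35 — 15 left.
Coat Drive tier2 at 17: fill all 15 — 0 left.
Total = 24×20 + 21×35 + 17×15 = 1470.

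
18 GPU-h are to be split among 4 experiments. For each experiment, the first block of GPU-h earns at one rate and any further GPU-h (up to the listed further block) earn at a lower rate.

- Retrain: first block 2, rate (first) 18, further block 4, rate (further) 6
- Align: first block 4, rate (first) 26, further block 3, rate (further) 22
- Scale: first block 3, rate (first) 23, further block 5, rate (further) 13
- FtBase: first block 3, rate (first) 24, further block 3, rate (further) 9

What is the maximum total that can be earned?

386

Order all 8 blocks by rate: Align/tier1 26 > FtBase/tier1 24 > Scale/tier1 23 > Align/tier2 22 > Retrain/tier1 18 > Scale/tier2 13 > FtBase/tier2 9 > Retrain/tier2 6.
Fill Align tier1 block (4 at 26) → 14 left.
FtBase tier1 at 24: fill all 3 → 11 left.
Scale tier1 at 23: fill all 3 → 8 left.
Align tier2 at 22: fill all 3 → 5 left.
Fill Retrain tier1 block (2 at 18) → 3 left.
Scale/tier2: +3 of 5 at 13; pool empty.
Total = 26×4 + 24×3 + 23×3 + 22×3 + 18×2 + 13×3 = 386.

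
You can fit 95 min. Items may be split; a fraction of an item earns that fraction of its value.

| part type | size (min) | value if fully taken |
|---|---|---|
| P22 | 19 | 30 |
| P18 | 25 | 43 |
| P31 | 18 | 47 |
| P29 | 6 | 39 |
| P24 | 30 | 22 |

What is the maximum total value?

178.8

Sort by value density: P29 39/6≈6.5, P31 47/18≈2.61, P18 43/25≈1.72, P22 30/19≈1.58, P24 22/30≈0.733.
All 6 min of P29 fit (value 39) → 89 remain.
All 18 min of P31 fit (value 47) → 71 remain.
All 25 min of P18 fit (value 43) → 46 remain.
All 19 min of P22 fit (value 30) → 27 remain.
Only 27 min remain; take 27/30 of P24 for value 22×27/30 = 19.8.
Total value = 178.8.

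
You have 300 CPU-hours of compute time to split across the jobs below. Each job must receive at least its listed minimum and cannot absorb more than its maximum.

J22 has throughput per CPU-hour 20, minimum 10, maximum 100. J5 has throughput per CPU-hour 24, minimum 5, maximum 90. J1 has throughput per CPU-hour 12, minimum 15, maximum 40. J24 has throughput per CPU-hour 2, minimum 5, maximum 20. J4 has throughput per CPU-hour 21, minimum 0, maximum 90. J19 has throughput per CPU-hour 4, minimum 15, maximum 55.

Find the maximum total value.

Meeting every minimum uses 10+5+15+5+0+15 = 50 CPU-hours, leaving 250.
Rank by throughput per CPU-hour: J5 24 > J4 21 > J22 20 > J1 12 > J19 4 > J24 2.
Give J5 85 more to hit its cap of 90 — 165 left.
Give J4 90 more to hit its cap of 90 — 75 left.
J22 has room for 90 more but only 75 remain, so it gets 85.
Total = 20×85 + 24×90 + 12×15 + 2×5 + 21×90 + 4×15 = 6000.

6000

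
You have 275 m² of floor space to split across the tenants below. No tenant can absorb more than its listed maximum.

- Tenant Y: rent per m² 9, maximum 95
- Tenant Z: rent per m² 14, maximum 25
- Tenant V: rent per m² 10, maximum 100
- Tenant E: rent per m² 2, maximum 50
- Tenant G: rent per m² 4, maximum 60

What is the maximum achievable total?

2425

Rank by rent per m²: Tenant Z 14 > Tenant V 10 > Tenant Y 9 > Tenant G 4 > Tenant E 2.
Tenant Z takes 25 to reach its cap of 25 ; 250 left.
Give Tenant V 100 to hit its cap of 100 ; 150 left.
Tenant Y: +95 to 95 (cap) ; 55 left.
Tenant G has room for 60 but only 55 remain, so it gets 55.
Total = 9×95 + 14×25 + 10×100 + 4×55 = 2425.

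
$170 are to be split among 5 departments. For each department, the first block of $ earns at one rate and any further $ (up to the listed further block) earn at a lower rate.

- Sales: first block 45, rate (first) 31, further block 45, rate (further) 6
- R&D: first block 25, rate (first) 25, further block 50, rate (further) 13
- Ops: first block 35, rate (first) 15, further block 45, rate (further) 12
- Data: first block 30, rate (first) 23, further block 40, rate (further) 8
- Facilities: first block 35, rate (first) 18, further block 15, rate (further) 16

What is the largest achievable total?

3880

Treat each block as its own option and order by rate: Sales/first 31 > R&D/first 25 > Data/first 23 > Facilities/first 18 > Facilities/second 16 > Ops/first 15 > R&D/second 13 > Ops/second 12 > Data/second 8 > Sales/second 6.
Sales/first (31): +45 — 125 left.
R&D first at 25: fill all 25 — 100 left.
Fill Data first block (30 at 23) — 70 left.
Facilities first at 18: fill all 35 — 35 left.
Fill Facilities second block (15 at 16) — 20 left.
Ops first at 15: only 20 left, fill 20.
Total = 31×45 + 25×25 + 23×30 + 18×35 + 16×15 + 15×20 = 3880.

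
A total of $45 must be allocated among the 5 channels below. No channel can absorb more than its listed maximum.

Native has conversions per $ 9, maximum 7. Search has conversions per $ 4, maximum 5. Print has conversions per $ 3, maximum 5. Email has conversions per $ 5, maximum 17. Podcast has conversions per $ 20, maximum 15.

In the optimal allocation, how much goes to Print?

Order the channels by conversions per $: Podcast 20 > Native 9 > Email 5 > Search 4 > Print 3.
Podcast: +15 to 15 (cap) ; 30 left.
Native: +7 to 7 (cap) ; 23 left.
Give Email 17 to hit its cap of 17 ; 6 left.
Search takes 5 to reach its cap of 5 ; 1 left.
Only 1 left; Print takes them to reach 1.

1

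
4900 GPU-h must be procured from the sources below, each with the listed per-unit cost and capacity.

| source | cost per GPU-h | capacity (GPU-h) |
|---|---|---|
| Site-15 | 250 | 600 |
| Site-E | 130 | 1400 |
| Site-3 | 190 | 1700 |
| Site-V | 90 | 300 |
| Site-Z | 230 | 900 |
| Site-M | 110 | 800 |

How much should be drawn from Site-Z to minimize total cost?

700

Cheapest first:
Site-V at 90: take all 300 GPU-h — 4600 still needed.
Site-M (110): use full 800 — 3800 GPU-h to go.
Take 1400 from Site-E at 130 — need 2400 more.
Site-3 (190): use full 1700 — 700 GPU-h to go.
Site-Z at 230: take 700 of its 900 — requirement met.
Site-15: unused.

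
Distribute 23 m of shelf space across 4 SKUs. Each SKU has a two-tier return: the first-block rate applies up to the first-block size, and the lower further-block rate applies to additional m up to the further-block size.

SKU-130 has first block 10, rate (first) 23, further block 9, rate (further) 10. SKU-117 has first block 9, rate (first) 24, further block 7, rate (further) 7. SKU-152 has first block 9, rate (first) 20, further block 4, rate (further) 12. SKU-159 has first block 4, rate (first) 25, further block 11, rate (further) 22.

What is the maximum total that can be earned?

Order all 8 blocks by rate: SKU-159/T1 25 > SKU-117/T1 24 > SKU-130/T1 23 > SKU-159/T2 22 > SKU-152/T1 20 > SKU-152/T2 12 > SKU-130/T2 10 > SKU-117/T2 7.
SKU-159/T1 (25): +4 — 19 left.
SKU-117 T1 at 24: fill all 9 — 10 left.
SKU-130 T1 at 23: fill all 10 — 0 left.
Total = 25×4 + 24×9 + 23×10 = 546.

546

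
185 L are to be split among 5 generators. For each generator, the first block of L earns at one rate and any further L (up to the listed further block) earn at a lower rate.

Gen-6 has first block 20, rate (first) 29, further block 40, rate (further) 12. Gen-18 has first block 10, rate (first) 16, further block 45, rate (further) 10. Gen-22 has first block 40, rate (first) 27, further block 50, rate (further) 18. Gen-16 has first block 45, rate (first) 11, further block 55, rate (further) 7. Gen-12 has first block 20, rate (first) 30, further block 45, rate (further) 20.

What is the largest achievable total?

4220

Rank every tier by rate: Gen-12/T1 30 > Gen-6/T1 29 > Gen-22/T1 27 > Gen-12/T2 20 > Gen-22/T2 18 > Gen-18/T1 16 > Gen-6/T2 12 > Gen-16/T1 11 > Gen-18/T2 10 > Gen-16/T2 7.
Gen-12 T1 at 30: fill all 20 → 165 left.
Gen-6/T1 (29): +20 → 145 left.
Fill Gen-22 T1 block (40 at 27) → 105 left.
Fill Gen-12 T2 block (45 at 20) → 60 left.
Fill Gen-22 T2 block (50 at 18) → 10 left.
Fill Gen-18 T1 block (10 at 16) → 0 left.
Total = 30×20 + 29×20 + 27×40 + 20×45 + 18×50 + 16×10 = 4220.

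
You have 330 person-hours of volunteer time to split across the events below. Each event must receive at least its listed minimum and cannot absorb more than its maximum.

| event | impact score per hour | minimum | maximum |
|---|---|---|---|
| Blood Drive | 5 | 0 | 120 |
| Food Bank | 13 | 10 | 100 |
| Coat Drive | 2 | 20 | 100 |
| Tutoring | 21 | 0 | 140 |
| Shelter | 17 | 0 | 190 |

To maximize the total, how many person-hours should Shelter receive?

160

Meeting every minimum uses 0+10+20+0+0 = 30 person-hours, leaving 300.
Order the events by impact score per hour: Tutoring 21 > Shelter 17 > Food Bank 13 > Blood Drive 5 > Coat Drive 2.
Tutoring: +140 to 140 (cap) → 160 left.
Shelter has room for 190 more but only 160 remain, so it gets 160.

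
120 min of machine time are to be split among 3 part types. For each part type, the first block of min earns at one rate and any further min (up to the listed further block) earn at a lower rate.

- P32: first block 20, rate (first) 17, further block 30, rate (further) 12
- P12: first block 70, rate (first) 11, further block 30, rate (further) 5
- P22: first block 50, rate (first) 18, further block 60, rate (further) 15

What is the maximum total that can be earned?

1990

Rank every tier by rate: P22/T1 18 > P32/T1 17 > P22/T2 15 > P32/T2 12 > P12/T1 11 > P12/T2 5.
Fill P22 T1 block (50 at 18) → 70 left.
P32 T1 at 17: fill all 20 → 50 left.
P22 T2 at 15: only 50 left, fill 50.
Total = 18×50 + 17×20 + 15×50 = 1990.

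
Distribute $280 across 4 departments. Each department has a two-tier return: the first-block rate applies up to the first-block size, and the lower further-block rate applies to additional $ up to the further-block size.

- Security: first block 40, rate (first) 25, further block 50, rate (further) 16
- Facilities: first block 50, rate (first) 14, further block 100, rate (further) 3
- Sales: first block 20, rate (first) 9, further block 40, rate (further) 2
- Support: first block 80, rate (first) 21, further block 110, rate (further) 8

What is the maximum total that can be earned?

4680

Treat each block as its own option and order by rate: Security/T1 25 > Support/T1 21 > Security/T2 16 > Facilities/T1 14 > Sales/T1 9 > Support/T2 8 > Facilities/T2 3 > Sales/T2 2.
Security/T1 (25): +40 → 240 left.
Fill Support T1 block (80 at 21) → 160 left.
Fill Security T2 block (50 at 16) → 110 left.
Facilities T1 at 14: fill all 50 → 60 left.
Sales/T1 (9): +20 → 40 left.
Support T2 at 8: only 40 left, fill 40.
Total = 25×40 + 21×80 + 16×50 + 14×50 + 9×20 + 8×40 = 4680.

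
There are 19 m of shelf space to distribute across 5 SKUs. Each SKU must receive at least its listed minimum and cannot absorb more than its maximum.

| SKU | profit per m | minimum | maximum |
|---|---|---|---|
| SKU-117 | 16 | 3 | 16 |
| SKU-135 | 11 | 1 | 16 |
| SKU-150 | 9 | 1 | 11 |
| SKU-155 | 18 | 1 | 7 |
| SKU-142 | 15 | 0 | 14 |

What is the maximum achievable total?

306

Meeting every minimum uses 3+1+1+1+0 = 6 m, leaving 13.
Order the SKUs by profit per m: SKU-155 18 > SKU-117 16 > SKU-142 15 > SKU-135 11 > SKU-150 9.
SKU-155: +6 to 7 (cap) ; 7 left.
Only 7 left; SKU-117 takes them to reach 10.
Total = 16×10 + 11×1 + 9×1 + 18×7 = 306.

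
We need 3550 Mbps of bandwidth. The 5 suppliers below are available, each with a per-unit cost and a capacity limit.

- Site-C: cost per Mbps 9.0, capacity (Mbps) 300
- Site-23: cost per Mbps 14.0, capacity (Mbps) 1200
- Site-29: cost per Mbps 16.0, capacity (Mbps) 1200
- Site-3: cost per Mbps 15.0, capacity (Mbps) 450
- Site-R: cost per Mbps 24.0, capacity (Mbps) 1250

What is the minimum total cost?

Cheapest first:
Take 300 from Site-C at 9.0 ; need 3250 more.
Take 1200 from Site-23 at 14.0 ; need 2050 more.
Site-3 at 15.0: take all 450 Mbps ; 1600 still needed.
Site-29 (16.0): use full 1200 ; 400 Mbps to go.
Site-R at 24.0: take 400 of its 1250 ; requirement met.
Cost = 300×9.0 + 1200×14.0 + 450×15.0 + 1200×16.0 + 400×24.0 = 55050.

55050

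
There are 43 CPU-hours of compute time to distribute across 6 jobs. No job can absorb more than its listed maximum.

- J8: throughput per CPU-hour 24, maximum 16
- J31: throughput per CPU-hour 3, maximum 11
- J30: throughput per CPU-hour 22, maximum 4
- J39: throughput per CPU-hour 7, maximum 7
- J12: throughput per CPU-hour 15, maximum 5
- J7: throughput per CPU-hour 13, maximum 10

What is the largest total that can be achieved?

Highest throughput per CPU-hour first: J8 24 > J30 22 > J12 15 > J7 13 > J39 7 > J31 3.
Give J8 16 to hit its cap of 16 → 27 left.
J30 takes 4 to reach its cap of 4 → 23 left.
Give J12 5 to hit its cap of 5 → 18 left.
Give J7 10 to hit its cap of 10 → 8 left.
Give J39 7 to hit its cap of 7 → 1 left.
Only 1 left; J31 takes them to reach 1.
Total = 24×16 + 3×1 + 22×4 + 7×7 + 15×5 + 13×10 = 729.

729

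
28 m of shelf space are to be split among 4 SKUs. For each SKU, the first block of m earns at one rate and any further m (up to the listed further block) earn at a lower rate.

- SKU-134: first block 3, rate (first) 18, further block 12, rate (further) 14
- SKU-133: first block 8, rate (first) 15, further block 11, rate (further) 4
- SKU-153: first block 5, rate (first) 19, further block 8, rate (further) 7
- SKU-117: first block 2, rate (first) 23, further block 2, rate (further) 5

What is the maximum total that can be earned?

Order all 8 blocks by rate: SKU-117/first 23 > SKU-153/first 19 > SKU-134/first 18 > SKU-133/first 15 > SKU-134/second 14 > SKU-153/second 7 > SKU-117/second 5 > SKU-133/second 4.
Fill SKU-117 first block (2 at 23) — 26 left.
SKU-153/first (19): +5 — 21 left.
Fill SKU-134 first block (3 at 18) — 18 left.
SKU-133/first (15): +8 — 10 left.
10 remain; put them into SKU-134 second at 14.
Total = 23×2 + 19×5 + 18×3 + 15×8 + 14×10 = 455.

455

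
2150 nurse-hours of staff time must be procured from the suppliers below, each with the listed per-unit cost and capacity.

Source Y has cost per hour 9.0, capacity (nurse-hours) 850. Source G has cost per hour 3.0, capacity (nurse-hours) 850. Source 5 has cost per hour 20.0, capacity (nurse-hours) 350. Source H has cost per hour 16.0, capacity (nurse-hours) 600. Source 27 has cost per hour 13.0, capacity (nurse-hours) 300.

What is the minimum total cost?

Fill from the cheapest supplier first.
Take 850 from Source G at 3.0 → need 1300 more.
Take 850 from Source Y at 9.0 → need 450 more.
Source 27 at 13.0: take all 300 nurse-hours → 150 still needed.
Source H at 16.0: take 150 of its 600 → requirement met.
Source 5: unused.
Cost = 850×3.0 + 850×9.0 + 300×13.0 + 150×16.0 = 16500.

16500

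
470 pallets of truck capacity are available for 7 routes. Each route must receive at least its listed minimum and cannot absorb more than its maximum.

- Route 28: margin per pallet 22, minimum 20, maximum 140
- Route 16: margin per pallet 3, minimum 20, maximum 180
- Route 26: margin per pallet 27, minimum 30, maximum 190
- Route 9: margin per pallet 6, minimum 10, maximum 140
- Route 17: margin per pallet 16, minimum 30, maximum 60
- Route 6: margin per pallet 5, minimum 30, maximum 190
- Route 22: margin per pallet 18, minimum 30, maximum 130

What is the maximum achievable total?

9860

Meeting every minimum uses 20+20+30+10+30+30+30 = 170 pallets, leaving 300.
Highest margin per pallet first: Route 26 27 > Route 28 22 > Route 22 18 > Route 17 16 > Route 9 6 > Route 6 5 > Route 16 3.
Route 26: +160 to 190 (cap) — 140 left.
Route 28 takes 120 more to reach its cap of 140 — 20 left.
Route 22: +20 (room for 100) → 50. Pool exhausted.
Total = 22×140 + 3×20 + 27×190 + 6×10 + 16×30 + 5×30 + 18×50 = 9860.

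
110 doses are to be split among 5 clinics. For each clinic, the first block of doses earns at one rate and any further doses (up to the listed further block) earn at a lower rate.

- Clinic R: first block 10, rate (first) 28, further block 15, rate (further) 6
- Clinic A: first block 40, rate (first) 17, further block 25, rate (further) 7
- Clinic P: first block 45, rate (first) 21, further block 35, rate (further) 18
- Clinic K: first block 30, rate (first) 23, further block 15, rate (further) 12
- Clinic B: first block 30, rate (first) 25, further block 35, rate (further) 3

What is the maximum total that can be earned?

Order all 10 blocks by rate: Clinic R/tier1 28 > Clinic B/tier1 25 > Clinic K/tier1 23 > Clinic P/tier1 21 > Clinic P/tier2 18 > Clinic A/tier1 17 > Clinic K/tier2 12 > Clinic A/tier2 7 > Clinic R/tier2 6 > Clinic B/tier2 3.
Clinic R tier1 at 28: fill all 10 → 100 left.
Clinic B tier1 at 25: fill all 30 → 70 left.
Fill Clinic K tier1 block (30 at 23) → 40 left.
40 remain; put them into Clinic P tier1 at 21.
Total = 28×10 + 25×30 + 23×30 + 21×40 = 2560.

2560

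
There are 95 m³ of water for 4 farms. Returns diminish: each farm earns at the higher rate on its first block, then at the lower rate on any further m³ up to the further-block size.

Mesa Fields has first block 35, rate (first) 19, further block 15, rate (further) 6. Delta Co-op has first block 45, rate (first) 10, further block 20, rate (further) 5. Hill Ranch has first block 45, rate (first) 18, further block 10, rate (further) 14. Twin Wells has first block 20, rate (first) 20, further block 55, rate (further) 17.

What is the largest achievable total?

Rank every tier by rate: Twin Wells/first 20 > Mesa Fields/first 19 > Hill Ranch/first 18 > Twin Wells/second 17 > Hill Ranch/second 14 > Delta Co-op/first 10 > Mesa Fields/second 6 > Delta Co-op/second 5.
Twin Wells first at 20: fill all 20 ; 75 left.
Mesa Fields first at 19: fill all 35 ; 40 left.
Hill Ranch/first: +40 of 45 at 18; pool empty.
Total = 20×20 + 19×35 + 18×40 = 1785.

1785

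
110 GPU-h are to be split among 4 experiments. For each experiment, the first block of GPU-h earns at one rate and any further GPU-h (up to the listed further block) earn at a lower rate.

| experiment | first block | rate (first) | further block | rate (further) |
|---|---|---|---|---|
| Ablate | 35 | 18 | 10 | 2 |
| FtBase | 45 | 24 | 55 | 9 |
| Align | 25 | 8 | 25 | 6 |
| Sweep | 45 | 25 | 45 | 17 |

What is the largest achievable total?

2565

Treat each block as its own option and order by rate: Sweep/tier1 25 > FtBase/tier1 24 > Ablate/tier1 18 > Sweep/tier2 17 > FtBase/tier2 9 > Align/tier1 8 > Align/tier2 6 > Ablate/tier2 2.
Sweep tier1 at 25: fill all 45 → 65 left.
FtBase/tier1 (24): +45 → 20 left.
Ablate tier1 at 18: only 20 left, fill 20.
Total = 25×45 + 24×45 + 18×20 = 2565.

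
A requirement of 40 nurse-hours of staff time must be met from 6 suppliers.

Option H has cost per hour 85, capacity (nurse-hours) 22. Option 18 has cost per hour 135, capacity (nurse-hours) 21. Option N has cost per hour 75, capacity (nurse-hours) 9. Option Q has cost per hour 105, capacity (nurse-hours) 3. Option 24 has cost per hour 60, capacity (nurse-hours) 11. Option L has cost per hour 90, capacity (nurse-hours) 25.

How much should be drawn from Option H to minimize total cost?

Cheapest first:
Option 24 (60): use full 11 — 29 nurse-hours to go.
Option N (75): use full 9 — 20 nurse-hours to go.
Take 20 from Option H at 85 to finish.
Option L, Option Q, Option 18: unused.

20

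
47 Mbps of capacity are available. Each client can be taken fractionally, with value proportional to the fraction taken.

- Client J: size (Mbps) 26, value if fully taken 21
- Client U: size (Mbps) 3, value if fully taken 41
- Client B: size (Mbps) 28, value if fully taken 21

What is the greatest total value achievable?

Best value per unit of size first: Client U 41/3≈13.7, Client J 21/26≈0.808, Client B 21/28≈0.75.
All 3 Mbps of Client U fit (value 41) — 44 remain.
Take all of Client J (26 Mbps, value 21) — 18 Mbps left.
18 Mbps left: a 18/28 share of Client B gives 21×18/28 = 13.5.
Total value = 75.5.

75.5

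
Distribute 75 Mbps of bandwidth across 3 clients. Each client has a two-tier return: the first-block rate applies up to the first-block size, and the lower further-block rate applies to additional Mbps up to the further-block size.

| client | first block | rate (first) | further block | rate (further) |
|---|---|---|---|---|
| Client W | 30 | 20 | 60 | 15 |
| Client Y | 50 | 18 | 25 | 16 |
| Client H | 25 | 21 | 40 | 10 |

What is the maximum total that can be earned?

Treat each block as its own option and order by rate: Client H/first 21 > Client W/first 20 > Client Y/first 18 > Client Y/second 16 > Client W/second 15 > Client H/second 10.
Client H/first (21): +25 — 50 left.
Client W first at 20: fill all 30 — 20 left.
Client Y/first: +20 of 50 at 18; pool empty.
Total = 21×25 + 20×30 + 18×20 = 1485.

1485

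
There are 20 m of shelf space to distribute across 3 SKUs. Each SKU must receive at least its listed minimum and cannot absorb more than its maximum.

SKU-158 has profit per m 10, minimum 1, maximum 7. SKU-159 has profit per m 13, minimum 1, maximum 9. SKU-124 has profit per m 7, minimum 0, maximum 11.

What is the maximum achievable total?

215

Meeting every minimum uses 1+1+0 = 2 m, leaving 18.
Order the SKUs by profit per m: SKU-159 13 > SKU-158 10 > SKU-124 7.
SKU-159 takes 8 more to reach its cap of 9 — 10 left.
Give SKU-158 6 more to hit its cap of 7 — 4 left.
SKU-124 has room for 11 more but only 4 remain, so it gets 4.
Total = 10×7 + 13×9 + 7×4 = 215.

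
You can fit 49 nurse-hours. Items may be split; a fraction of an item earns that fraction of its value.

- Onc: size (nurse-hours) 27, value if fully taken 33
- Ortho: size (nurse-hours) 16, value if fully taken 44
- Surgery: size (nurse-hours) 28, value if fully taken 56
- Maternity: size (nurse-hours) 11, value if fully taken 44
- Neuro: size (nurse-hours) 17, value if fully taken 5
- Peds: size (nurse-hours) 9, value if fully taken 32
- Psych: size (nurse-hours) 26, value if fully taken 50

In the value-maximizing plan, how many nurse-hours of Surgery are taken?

13

Sort by value density: Maternity 44/11≈4, Peds 32/9≈3.56, Ortho 44/16≈2.75, Surgery 56/28≈2, Psych 50/26≈1.92, Onc 33/27≈1.22, Neuro 5/17≈0.294.
Take all of Maternity (11 nurse-hours, value 44) — 38 nurse-hours left.
Take all of Peds (9 nurse-hours, value 32) — 29 nurse-hours left.
Take all of Ortho (16 nurse-hours, value 44) — 13 nurse-hours left.
13 nurse-hours left: a 13/28 share of Surgery gives 56×13/28 = 26.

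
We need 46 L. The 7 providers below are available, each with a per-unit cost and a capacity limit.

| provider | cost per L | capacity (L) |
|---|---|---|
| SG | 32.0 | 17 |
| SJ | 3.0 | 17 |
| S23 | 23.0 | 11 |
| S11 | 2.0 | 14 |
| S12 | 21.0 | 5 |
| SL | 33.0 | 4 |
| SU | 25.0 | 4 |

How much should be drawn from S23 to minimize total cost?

10

Fill from the cheapest provider first.
S11 (2.0): use full 14 — 32 L to go.
SJ (3.0): use full 17 — 15 L to go.
S12 (21.0): use full 5 — 10 L to go.
S23 at 23.0: take 10 of its 11 — requirement met.
SU, SG, SL: unused.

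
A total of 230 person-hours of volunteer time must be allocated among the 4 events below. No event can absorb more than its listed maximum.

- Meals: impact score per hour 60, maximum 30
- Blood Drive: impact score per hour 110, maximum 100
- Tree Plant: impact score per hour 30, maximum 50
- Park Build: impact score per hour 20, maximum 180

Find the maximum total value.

Order the events by impact score per hour: Blood Drive 110 > Meals 60 > Tree Plant 30 > Park Build 20.
Blood Drive takes 100 to reach its cap of 100 ; 130 left.
Meals takes 30 to reach its cap of 30 ; 100 left.
Tree Plant takes 50 to reach its cap of 50 ; 50 left.
Only 50 left; Park Build takes them to reach 50.
Total = 60×30 + 110×100 + 30×50 + 20×50 = 15300.

15300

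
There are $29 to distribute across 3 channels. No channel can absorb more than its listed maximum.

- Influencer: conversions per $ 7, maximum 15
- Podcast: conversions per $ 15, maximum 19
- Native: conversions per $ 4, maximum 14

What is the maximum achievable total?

Rank by conversions per $: Podcast 15 > Influencer 7 > Native 4.
Podcast: +19 to 19 (cap) — 10 left.
Only 10 left; Influencer takes them to reach 10.
Total = 7×10 + 15×19 = 355.

355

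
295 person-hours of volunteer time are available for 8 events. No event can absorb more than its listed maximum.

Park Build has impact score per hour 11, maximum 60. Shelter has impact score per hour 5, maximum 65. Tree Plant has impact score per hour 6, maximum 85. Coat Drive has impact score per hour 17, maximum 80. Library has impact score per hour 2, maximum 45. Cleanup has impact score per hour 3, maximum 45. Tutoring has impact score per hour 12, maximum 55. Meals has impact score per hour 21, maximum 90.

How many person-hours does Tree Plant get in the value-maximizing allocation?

10

Order the events by impact score per hour: Meals 21 > Coat Drive 17 > Tutoring 12 > Park Build 11 > Tree Plant 6 > Shelter 5 > Cleanup 3 > Library 2.
Meals takes 90 to reach its cap of 90 — 205 left.
Coat Drive takes 80 to reach its cap of 80 — 125 left.
Give Tutoring 55 to hit its cap of 55 — 70 left.
Give Park Build 60 to hit its cap of 60 — 10 left.
Tree Plant has room for 85 but only 10 remain, so it gets 10.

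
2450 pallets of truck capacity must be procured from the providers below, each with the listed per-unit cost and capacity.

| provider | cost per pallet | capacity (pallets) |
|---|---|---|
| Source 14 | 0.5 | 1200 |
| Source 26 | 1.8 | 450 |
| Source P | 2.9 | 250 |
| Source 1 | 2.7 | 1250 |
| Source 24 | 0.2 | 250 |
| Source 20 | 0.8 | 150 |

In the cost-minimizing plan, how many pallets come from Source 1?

400

Use providers in increasing cost order.
Take 250 from Source 24 at 0.2 → need 2200 more.
Take 1200 from Source 14 at 0.5 → need 1000 more.
Take 150 from Source 20 at 0.8 → need 850 more.
Take 450 from Source 26 at 1.8 → need 400 more.
Source 1 (2.7): take the remaining 400 → done.
Source P: unused.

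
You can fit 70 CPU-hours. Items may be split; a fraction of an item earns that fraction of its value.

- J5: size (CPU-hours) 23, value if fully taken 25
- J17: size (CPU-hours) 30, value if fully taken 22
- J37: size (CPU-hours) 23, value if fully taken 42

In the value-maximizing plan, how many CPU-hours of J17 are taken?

Sort by value density: J37 42/23≈1.83, J5 25/23≈1.09, J17 22/30≈0.733.
All 23 CPU-hours of J37 fit (value 42) ; 47 remain.
Take all of J5 (23 CPU-hours, value 25) ; 24 CPU-hours left.
Fill the last 24 CPU-hours with part of J17: 24/30 of it earns 17.6.

24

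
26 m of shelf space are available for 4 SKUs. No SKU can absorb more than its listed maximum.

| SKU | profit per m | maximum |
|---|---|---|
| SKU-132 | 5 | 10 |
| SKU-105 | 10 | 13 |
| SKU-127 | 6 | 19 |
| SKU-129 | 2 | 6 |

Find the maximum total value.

Order the SKUs by profit per m: SKU-105 10 > SKU-127 6 > SKU-132 5 > SKU-129 2.
SKU-105: +13 to 13 (cap) — 13 left.
Only 13 left; SKU-127 takes them to reach 13.
Total = 10×13 + 6×13 = 208.

208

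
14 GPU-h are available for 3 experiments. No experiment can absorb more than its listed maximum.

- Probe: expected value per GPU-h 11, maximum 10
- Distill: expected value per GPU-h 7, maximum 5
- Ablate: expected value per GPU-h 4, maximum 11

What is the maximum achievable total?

Rank by expected value per GPU-h: Probe 11 > Distill 7 > Ablate 4.
Probe: +10 to 10 (cap) ; 4 left.
Distill: +4 (room for 5) → 4. Pool exhausted.
Total = 11×10 + 7×4 = 138.

138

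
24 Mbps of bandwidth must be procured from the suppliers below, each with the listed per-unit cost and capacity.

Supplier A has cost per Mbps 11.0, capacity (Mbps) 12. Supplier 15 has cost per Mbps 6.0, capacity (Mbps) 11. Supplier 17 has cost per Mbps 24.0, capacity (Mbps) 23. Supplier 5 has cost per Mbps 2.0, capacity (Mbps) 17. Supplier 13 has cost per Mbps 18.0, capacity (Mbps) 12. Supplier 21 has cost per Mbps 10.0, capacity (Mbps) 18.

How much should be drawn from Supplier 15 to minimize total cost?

Fill from the cheapest supplier first.
Take 17 from Supplier 5 at 2.0 → need 7 more.
Take 7 from Supplier 15 at 6.0 to finish.
Supplier 21, Supplier A, Supplier 13, Supplier 17: unused.

7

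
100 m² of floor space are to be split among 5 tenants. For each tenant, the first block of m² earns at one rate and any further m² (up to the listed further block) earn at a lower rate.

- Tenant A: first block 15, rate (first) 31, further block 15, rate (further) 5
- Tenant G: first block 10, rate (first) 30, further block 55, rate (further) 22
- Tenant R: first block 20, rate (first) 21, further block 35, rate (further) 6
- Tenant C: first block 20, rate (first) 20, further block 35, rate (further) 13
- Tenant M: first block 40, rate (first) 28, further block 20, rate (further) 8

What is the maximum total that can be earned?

Order all 10 blocks by rate: Tenant A/T1 31 > Tenant G/T1 30 > Tenant M/T1 28 > Tenant G/T2 22 > Tenant R/T1 21 > Tenant C/T1 20 > Tenant C/T2 13 > Tenant M/T2 8 > Tenant R/T2 6 > Tenant A/T2 5.
Fill Tenant A T1 block (15 at 31) → 85 left.
Tenant G/T1 (30): +10 → 75 left.
Tenant M T1 at 28: fill all 40 → 35 left.
Tenant G T2 at 22: only 35 left, fill 35.
Total = 31×15 + 30×10 + 28×40 + 22×35 = 2655.

2655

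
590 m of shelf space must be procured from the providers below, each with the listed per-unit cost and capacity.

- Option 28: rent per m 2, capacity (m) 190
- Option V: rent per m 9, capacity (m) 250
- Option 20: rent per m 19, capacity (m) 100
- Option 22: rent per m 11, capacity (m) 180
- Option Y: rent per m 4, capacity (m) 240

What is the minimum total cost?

Use providers in increasing cost order.
Option 28 at 2: take all 190 m ; 400 still needed.
Option Y (4): use full 240 ; 160 m to go.
Take 160 from Option V at 9 to finish.
Option 22, Option 20: unused.
Cost = 190×2 + 240×4 + 160×9 = 2780.

2780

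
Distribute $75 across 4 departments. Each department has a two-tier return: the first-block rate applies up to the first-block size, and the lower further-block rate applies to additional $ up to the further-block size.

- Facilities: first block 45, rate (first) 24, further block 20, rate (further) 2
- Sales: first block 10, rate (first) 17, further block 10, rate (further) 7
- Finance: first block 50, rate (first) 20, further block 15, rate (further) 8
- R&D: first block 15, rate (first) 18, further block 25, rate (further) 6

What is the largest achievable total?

1680

Treat each block as its own option and order by rate: Facilities/tier1 24 > Finance/tier1 20 > R&D/tier1 18 > Sales/tier1 17 > Finance/tier2 8 > Sales/tier2 7 > R&D/tier2 6 > Facilities/tier2 2.
Facilities/tier1 (24): +45 → 30 left.
30 remain; put them into Finance tier1 at 20.
Total = 24×45 + 20×30 = 1680.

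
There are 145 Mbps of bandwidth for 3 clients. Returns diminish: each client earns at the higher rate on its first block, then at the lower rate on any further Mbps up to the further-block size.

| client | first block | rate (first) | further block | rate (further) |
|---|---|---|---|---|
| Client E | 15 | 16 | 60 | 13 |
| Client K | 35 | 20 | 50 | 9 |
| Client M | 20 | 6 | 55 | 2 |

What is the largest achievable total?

2035

Rank every tier by rate: Client K/T1 20 > Client E/T1 16 > Client E/T2 13 > Client K/T2 9 > Client M/T1 6 > Client M/T2 2.
Fill Client K T1 block (35 at 20) ; 110 left.
Client E T1 at 16: fill all 15 ; 95 left.
Fill Client E T2 block (60 at 13) ; 35 left.
Client K/T2: +35 of 50 at 9; pool empty.
Total = 20×35 + 16×15 + 13×60 + 9×35 = 2035.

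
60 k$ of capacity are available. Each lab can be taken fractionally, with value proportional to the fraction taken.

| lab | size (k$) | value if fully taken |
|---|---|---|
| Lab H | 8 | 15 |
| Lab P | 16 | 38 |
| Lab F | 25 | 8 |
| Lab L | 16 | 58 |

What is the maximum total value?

117.4

Best value per unit of size first: Lab L 58/16≈3.62, Lab P 38/16≈2.38, Lab H 15/8≈1.88, Lab F 8/25≈0.32.
Take all of Lab L (16 k$, value 58) ; 44 k$ left.
Take all of Lab P (16 k$, value 38) ; 28 k$ left.
Take all of Lab H (8 k$, value 15) ; 20 k$ left.
Fill the last 20 k$ with part of Lab F: 20/25 of it earns 6.4.
Total value = 117.4.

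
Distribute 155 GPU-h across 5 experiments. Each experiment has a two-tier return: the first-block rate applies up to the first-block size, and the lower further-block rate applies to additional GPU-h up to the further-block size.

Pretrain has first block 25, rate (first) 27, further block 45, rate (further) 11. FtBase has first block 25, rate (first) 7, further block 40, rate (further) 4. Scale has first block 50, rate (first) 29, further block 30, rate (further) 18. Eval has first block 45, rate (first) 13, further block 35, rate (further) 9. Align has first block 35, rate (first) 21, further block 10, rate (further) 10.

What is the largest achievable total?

3595

Treat each block as its own option and order by rate: Scale/tier1 29 > Pretrain/tier1 27 > Align/tier1 21 > Scale/tier2 18 > Eval/tier1 13 > Pretrain/tier2 11 > Align/tier2 10 > Eval/tier2 9 > FtBase/tier1 7 > FtBase/tier2 4.
Fill Scale tier1 block (50 at 29) ; 105 left.
Pretrain/tier1 (27): +25 ; 80 left.
Fill Align tier1 block (35 at 21) ; 45 left.
Scale/tier2 (18): +30 ; 15 left.
Eval/tier1: +15 of 45 at 13; pool empty.
Total = 29×50 + 27×25 + 21×35 + 18×30 + 13×15 = 3595.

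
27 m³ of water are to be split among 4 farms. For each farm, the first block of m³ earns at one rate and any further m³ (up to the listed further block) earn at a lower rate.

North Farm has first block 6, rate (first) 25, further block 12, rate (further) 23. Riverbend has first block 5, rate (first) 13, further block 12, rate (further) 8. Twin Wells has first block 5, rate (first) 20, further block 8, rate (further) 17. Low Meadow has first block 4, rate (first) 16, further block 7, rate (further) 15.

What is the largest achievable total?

594

Treat each block as its own option and order by rate: North Farm/first 25 > North Farm/second 23 > Twin Wells/first 20 > Twin Wells/second 17 > Low Meadow/first 16 > Low Meadow/second 15 > Riverbend/first 13 > Riverbend/second 8.
North Farm first at 25: fill all 6 — 21 left.
North Farm/second (23): +12 — 9 left.
Twin Wells first at 20: fill all 5 — 4 left.
4 remain; put them into Twin Wells second at 17.
Total = 25×6 + 23×12 + 20×5 + 17×4 = 594.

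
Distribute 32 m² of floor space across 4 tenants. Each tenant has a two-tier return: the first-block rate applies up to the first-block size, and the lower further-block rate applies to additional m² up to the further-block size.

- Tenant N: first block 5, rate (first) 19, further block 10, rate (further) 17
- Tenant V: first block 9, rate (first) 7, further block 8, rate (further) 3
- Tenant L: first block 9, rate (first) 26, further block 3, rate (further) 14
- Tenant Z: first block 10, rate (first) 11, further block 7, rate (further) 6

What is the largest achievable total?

Treat each block as its own option and order by rate: Tenant L/tier1 26 > Tenant N/tier1 19 > Tenant N/tier2 17 > Tenant L/tier2 14 > Tenant Z/tier1 11 > Tenant V/tier1 7 > Tenant Z/tier2 6 > Tenant V/tier2 3.
Fill Tenant L tier1 block (9 at 26) — 23 left.
Tenant N tier1 at 19: fill all 5 — 18 left.
Tenant N tier2 at 17: fill all 10 — 8 left.
Tenant L/tier2 (14): +3 — 5 left.
5 remain; put them into Tenant Z tier1 at 11.
Total = 26×9 + 19×5 + 17×10 + 14×3 + 11×5 = 596.

596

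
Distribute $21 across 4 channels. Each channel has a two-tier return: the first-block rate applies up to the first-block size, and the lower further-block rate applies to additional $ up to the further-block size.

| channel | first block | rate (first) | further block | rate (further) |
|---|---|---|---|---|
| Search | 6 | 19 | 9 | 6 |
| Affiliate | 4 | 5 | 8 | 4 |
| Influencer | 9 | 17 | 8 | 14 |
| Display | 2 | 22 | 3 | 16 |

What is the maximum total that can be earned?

373

Order all 8 blocks by rate: Display/tier1 22 > Search/tier1 19 > Influencer/tier1 17 > Display/tier2 16 > Influencer/tier2 14 > Search/tier2 6 > Affiliate/tier1 5 > Affiliate/tier2 4.
Fill Display tier1 block (2 at 22) — 19 left.
Search tier1 at 19: fill all 6 — 13 left.
Influencer tier1 at 17: fill all 9 — 4 left.
Fill Display tier2 block (3 at 16) — 1 left.
Influencer/tier2: +1 of 8 at 14; pool empty.
Total = 22×2 + 19×6 + 17×9 + 16×3 + 14×1 = 373.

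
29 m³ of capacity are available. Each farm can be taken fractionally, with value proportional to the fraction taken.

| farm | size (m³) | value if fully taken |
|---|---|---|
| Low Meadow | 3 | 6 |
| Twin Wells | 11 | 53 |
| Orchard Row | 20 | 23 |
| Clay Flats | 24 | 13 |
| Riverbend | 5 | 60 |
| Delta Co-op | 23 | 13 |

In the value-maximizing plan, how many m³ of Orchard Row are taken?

10

Rank by value-to-size ratio: Riverbend 60/5≈12, Twin Wells 53/11≈4.82, Low Meadow 6/3≈2, Orchard Row 23/20≈1.15, Delta Co-op 13/23≈0.565, Clay Flats 13/24≈0.542.
Riverbend: take in full, 5 m³ for value 60 ; 24 left.
Twin Wells: take in full, 11 m³ for value 53 ; 13 left.
Take all of Low Meadow (3 m³, value 6) ; 10 m³ left.
10 m³ left: a 10/20 share of Orchard Row gives 23×10/20 = 11.5.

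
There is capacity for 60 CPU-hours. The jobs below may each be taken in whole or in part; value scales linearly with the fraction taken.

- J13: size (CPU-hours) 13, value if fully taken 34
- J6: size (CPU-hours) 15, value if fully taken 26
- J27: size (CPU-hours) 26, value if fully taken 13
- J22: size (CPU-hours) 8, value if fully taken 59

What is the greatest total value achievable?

131

Best value per unit of size first: J22 59/8≈7.38, J13 34/13≈2.62, J6 26/15≈1.73, J27 13/26≈0.5.
Take all of J22 (8 CPU-hours, value 59) → 52 CPU-hours left.
All 13 CPU-hours of J13 fit (value 34) → 39 remain.
All 15 CPU-hours of J6 fit (value 26) → 24 remain.
Fill the last 24 CPU-hours with part of J27: 24/26 of it earns 12.
Total value = 131.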